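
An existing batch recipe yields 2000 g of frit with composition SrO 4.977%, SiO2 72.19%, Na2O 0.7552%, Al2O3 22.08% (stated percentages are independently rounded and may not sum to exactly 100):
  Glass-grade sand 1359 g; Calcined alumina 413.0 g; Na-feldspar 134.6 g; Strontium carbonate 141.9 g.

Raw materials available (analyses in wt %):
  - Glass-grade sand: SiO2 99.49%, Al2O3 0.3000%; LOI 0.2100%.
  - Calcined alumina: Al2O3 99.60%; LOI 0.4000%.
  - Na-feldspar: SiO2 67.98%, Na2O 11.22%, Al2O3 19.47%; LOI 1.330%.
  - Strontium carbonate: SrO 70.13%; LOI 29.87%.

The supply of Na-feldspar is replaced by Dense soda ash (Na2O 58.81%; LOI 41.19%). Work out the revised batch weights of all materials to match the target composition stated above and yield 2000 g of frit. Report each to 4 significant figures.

Revised batch per 2000 g frit:
  Glass-grade sand: 1451 g
  Calcined alumina: 439.0 g
  Dense soda ash: 25.68 g
  Strontium carbonate: 141.9 g
Total batch = 2058 g; LOI loss = 57.77 g

Intermediates are shown, rounded to four significant digits, between the steps — the working math maintains full float precision all the way through; exactly one rounding goes into each reported value — the derived quantities are computed using the weight values on 2000 g of glass at full precision (ignition loss, yield, the four compositions, net glass mass, the totals), precisely as stated by the question or the answer.
Oxide-by-oxide targets in 2000 g frit:
  SrO: 4.977% × 2000 = 99.54 g
  SiO2: 72.19% × 2000 = 1444 g
  Na2O: 0.7552% × 2000 = 15.10 g
  Al2O3: 22.08% × 2000 = 441.6 g
Mass-balance tally per oxide from the weights as reported, versus the basis set out (sum by sum, the targets are met net of answer rounding effects):
  SrO: 141.9·0.7013 = 99.51 g (target 99.54 g)
  SiO2: 1451·0.9949 = 1444 g (target 1444 g)
  Na2O: 25.68·0.5881 = 15.10 g (target 15.10 g)
  Al2O3: 1451·0.003000 + 439.0·0.9960 = 441.6 g (target 441.6 g)
Glass-mass closure: the batch minus its LOI: 2000 g (per-oxide target masses sum to 2000 g; the stated basis being 2000 g — differing by rounding only).
Whole-batch sum: Σ batch = 2058 g; Σ batch·LOI gives LOI loss = 57.77 g; the yield ratio, glass ÷ batch: 97.19%.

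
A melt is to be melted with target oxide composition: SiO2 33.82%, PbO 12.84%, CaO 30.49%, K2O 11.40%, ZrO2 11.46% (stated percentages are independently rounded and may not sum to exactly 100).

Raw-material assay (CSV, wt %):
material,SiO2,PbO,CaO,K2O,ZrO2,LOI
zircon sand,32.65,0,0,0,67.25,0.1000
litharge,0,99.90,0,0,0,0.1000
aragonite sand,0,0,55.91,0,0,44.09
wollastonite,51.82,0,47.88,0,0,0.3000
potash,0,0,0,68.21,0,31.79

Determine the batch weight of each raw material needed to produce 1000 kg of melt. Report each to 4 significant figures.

Batch per 1000 kg melt:
  zircon sand: 170.4 kg
  litharge: 128.5 kg
  aragonite sand: 78.38 kg
  wollastonite: 545.3 kg
  potash: 167.1 kg
Total batch = 1090 kg; LOI loss = 89.61 kg; yield = 91.78%

Full float precision is carried from first step to last — in-progress results are shown, rounded to 4 significant digits, when written out. Each reported figure takes exactly one rounding — all derived quantities (glass mass, LOI, the yield, totals, five oxide percentages) are re-derived at full precision starting from the weights per 1000 kg of glass, exactly as printed in the problem or answer text.
Per-oxide target masses for 1000 kg melt:
  SiO2: 33.82% × 1000 = 338.2 kg
  PbO: 12.84% × 1000 = 128.4 kg
  CaO: 30.49% × 1000 = 304.9 kg
  K2O: 11.40% × 1000 = 114.0 kg
  ZrO2: 11.46% × 1000 = 114.6 kg
Verifying the oxide balance applying the batch weights above, at the basis given (sums match the target masses modulo rounding of the values):
  SiO2: 170.4·0.3265 + 545.3·0.5182 = 338.2 kg (target 338.2 kg)
  PbO: 128.5·0.9990 = 128.4 kg (target 128.4 kg)
  CaO: 78.38·0.5591 + 545.3·0.4788 = 304.9 kg (target 304.9 kg)
  K2O: 167.1·0.6821 = 114.0 kg (target 114.0 kg)
  ZrO2: 170.4·0.6725 = 114.6 kg (target 114.6 kg)
Glass-mass bookkeeping: net batch after ignition = 1000 kg (the targets, summed, come to 1000 kg; basis as stated: 1000 kg — differing by rounding only).
Batch grand total — Σ batch = 1090 kg; ignition loss, Σ(batch × LOI) = 89.61 kg; the yield ratio, glass ÷ batch: 91.78%.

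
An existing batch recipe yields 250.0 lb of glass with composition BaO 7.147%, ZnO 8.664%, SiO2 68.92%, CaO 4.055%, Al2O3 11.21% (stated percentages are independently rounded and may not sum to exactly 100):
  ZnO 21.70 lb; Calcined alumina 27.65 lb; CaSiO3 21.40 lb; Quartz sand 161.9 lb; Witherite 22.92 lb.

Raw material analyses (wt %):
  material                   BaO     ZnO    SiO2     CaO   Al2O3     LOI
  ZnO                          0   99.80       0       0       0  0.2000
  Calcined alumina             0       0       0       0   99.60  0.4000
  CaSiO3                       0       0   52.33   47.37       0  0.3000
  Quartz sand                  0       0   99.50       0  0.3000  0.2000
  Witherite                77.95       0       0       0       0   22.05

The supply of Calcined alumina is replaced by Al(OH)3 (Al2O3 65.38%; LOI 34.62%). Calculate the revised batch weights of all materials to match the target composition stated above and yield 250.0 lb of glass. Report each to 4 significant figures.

All arithmetic holds full float precision throughout. Intermediates are printed rounded off to 4 significant figures between the steps. A single rounding yields each reported figure; the derived quantities are computed in full precision (yield, net glass mass, LOI, the totals, five oxide percentages) from the batch weights per 250.0 lb of glass, as set out in problem or answer.
The oxide mass targets at 250.0 lb glass:
  BaO: 7.147% × 250.0 = 17.87 lb
  ZnO: 8.664% × 250.0 = 21.66 lb
  SiO2: 68.92% × 250.0 = 172.3 lb
  CaO: 4.055% × 250.0 = 10.14 lb
  Al2O3: 11.21% × 250.0 = 28.02 lb
Verifying the oxide balance per the reported batch figures, at the basis given (every target is met by its sum net of answer rounding effects):
  BaO: 22.92·0.7795 = 17.87 lb (target 17.87 lb)
  ZnO: 21.70·0.9980 = 21.66 lb (target 21.66 lb)
  SiO2: 21.40·0.5233 + 161.9·0.9950 = 172.3 lb (target 172.3 lb)
  CaO: 21.40·0.4737 = 10.14 lb (target 10.14 lb)
  Al2O3: 42.12·0.6538 + 161.9·0.003000 = 28.02 lb (target 28.02 lb)
Glass-mass closure: Σ batch − LOI loss = 250.0 lb (oxide target masses add up to 250.0 lb; basis as stated: 250.0 lb — gaps are rounding artifacts).
Total batch = Σ batch = 270.0 lb; Σ batch·LOI gives LOI loss = 20.07 lb; glass ÷ batch gives a yield of 92.57%.

Revised batch per 250.0 lb glass:
  ZnO: 21.70 lb
  Al(OH)3: 42.12 lb
  CaSiO3: 21.40 lb
  Quartz sand: 161.9 lb
  Witherite: 22.92 lb
Total batch = 270.0 lb; LOI loss = 20.07 lb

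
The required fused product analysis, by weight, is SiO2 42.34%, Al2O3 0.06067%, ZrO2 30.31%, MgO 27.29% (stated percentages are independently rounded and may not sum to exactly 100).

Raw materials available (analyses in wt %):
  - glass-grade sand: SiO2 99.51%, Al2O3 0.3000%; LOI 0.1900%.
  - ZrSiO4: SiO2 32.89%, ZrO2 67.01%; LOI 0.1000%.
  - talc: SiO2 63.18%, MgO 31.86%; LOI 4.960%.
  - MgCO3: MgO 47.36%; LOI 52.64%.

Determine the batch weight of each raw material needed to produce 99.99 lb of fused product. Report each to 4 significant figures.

Working values are displayed rounded to four significant digits on the page — every computation runs at full precision in every operation — every reported value is rounded only once. All derived quantities, including totals, net glass mass, LOI, the four compositions, the yield, are carried from the batch weights at 99.99 lb of glass at full float precision as quoted within the problem or answer text.
Per-oxide target masses for 99.99 lb fused product:
  SiO2: 42.34% × 99.99 = 42.34 lb
  Al2O3: 0.06067% × 99.99 = 0.06066 lb
  ZrO2: 30.31% × 99.99 = 30.31 lb
  MgO: 27.29% × 99.99 = 27.29 lb
Oxide-by-oxide audit working from each reported weight, against the basis in use (every target is met by its sum exact up to rounding of places):
  SiO2: 20.22·0.9951 + 45.23·0.3289 + 11.61·0.6318 = 42.33 lb (target 42.34 lb)
  Al2O3: 20.22·0.003000 = 0.06066 lb (target 0.06066 lb)
  ZrO2: 45.23·0.6701 = 30.31 lb (target 30.31 lb)
  MgO: 11.61·0.3186 + 49.80·0.4736 = 27.28 lb (target 27.29 lb)
Auditing the glass mass value: total charge less LOI = 99.99 lb (targets for the oxides total 99.99 lb; the stated basis being 99.99 lb — a pure rounding effect).
Batch grand total — Σ batch = 126.9 lb; LOI removed, Σ of batch·LOI: 26.87 lb; glass ÷ batch gives a yield of 78.82%.

Batch per 99.99 lb fused product:
  glass-grade sand: 20.22 lb
  ZrSiO4: 45.23 lb
  talc: 11.61 lb
  MgCO3: 49.80 lb
Total batch = 126.9 lb; LOI loss = 26.87 lb; yield = 78.82%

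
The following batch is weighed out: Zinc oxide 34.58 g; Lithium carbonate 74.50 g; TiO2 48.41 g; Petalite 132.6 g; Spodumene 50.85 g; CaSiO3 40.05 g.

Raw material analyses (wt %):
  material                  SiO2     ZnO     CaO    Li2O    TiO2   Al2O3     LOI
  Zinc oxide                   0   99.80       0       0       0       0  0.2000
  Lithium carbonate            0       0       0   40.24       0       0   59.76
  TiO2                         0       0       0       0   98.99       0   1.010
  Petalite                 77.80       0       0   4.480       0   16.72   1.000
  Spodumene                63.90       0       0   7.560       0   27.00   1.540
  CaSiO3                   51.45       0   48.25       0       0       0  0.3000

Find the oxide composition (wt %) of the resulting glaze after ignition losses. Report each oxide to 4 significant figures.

Glass mass = 333.7 g (batch 381.0 − LOI 47.31).
Composition: SiO2 46.83%, ZnO 10.34%, CaO 5.791%, Li2O 11.92%, TiO2 14.36%, Al2O3 10.76%

Values along the way are printed (rounded to 4 significant digits) between the steps; the working math maintains full precision at each step — a single rounding completes each reported number. Derived quantities (totals, the six compositions, net glass mass, yield, LOI) are re-derived in full precision from the weighed amounts on 333.7 g of glass as written in question or answer.
Delivered oxide masses:
  SiO2: 132.6·0.7780 + 50.85·0.6390 + 40.05·0.5145 = 156.3 g
  ZnO: 34.58·0.9980 = 34.51 g
  CaO: 40.05·0.4825 = 19.32 g
  Li2O: 74.50·0.4024 + 132.6·0.04480 + 50.85·0.07560 = 39.76 g
  TiO2: 48.41·0.9899 = 47.92 g
  Al2O3: 132.6·0.1672 + 50.85·0.2700 = 35.90 g
LOI: 34.58·0.002000 + 74.50·0.5976 + 48.41·0.01010 + 132.6·0.01000 + 50.85·0.01540 + 40.05·0.003000 = 47.31 g
Net of LOI, the glass mass = 381.0 − 47.31 = 333.7 g (= Σ oxide masses)
each wt % is 100 × oxide ÷ glass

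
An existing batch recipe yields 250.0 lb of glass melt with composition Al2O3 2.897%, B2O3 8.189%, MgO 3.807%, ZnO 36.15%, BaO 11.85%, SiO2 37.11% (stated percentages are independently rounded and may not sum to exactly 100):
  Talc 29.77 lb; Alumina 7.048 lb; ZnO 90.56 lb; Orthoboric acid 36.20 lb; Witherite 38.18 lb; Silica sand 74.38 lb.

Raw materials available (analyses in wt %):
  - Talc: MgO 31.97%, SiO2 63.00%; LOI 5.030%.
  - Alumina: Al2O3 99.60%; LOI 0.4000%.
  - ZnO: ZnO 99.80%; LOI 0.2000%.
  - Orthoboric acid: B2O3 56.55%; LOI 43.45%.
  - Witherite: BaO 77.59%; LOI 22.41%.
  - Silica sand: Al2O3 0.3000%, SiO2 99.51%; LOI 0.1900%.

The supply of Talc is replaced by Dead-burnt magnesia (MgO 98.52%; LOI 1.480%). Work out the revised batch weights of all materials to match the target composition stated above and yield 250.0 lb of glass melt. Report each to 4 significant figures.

Mid-chain values are displayed with 4-significant-digit rounding when written out — all arithmetic keeps full precision at all times. A single rounding yields each reported number. All derived quantities, including the yield, ignition loss, the six compositions, glass mass, the totals, are carried starting from the weights on 250.0 lb of glass in exact precision, as written in the problem or answer text.
Target masses of each oxide per 250.0 lb glass melt:
  Al2O3: 2.897% × 250.0 = 7.242 lb
  B2O3: 8.189% × 250.0 = 20.47 lb
  MgO: 3.807% × 250.0 = 9.518 lb
  ZnO: 36.15% × 250.0 = 90.38 lb
  BaO: 11.85% × 250.0 = 29.62 lb
  SiO2: 37.11% × 250.0 = 92.78 lb
Sums-versus-targets review given the weights on record, versus the basis set out (summed amounts equal target values net of answer rounding effects):
  Al2O3: 6.991·0.9960 + 93.23·0.003000 = 7.243 lb (target 7.242 lb)
  B2O3: 36.20·0.5655 = 20.47 lb (target 20.47 lb)
  MgO: 9.660·0.9852 = 9.517 lb (target 9.518 lb)
  ZnO: 90.56·0.9980 = 90.38 lb (target 90.38 lb)
  BaO: 38.18·0.7759 = 29.62 lb (target 29.62 lb)
  SiO2: 93.23·0.9951 = 92.77 lb (target 92.78 lb)
Glass mass check: batch total minus LOI = 250.0 lb (per-oxide target masses sum to 250.0 lb; stated basis 250.0 lb — differing by rounding only).
Total batch = Σ batch = 274.8 lb; ignition loss, Σ(batch × LOI) = 24.81 lb; yield: glass divided by total = 90.97%.

Revised batch per 250.0 lb glass melt:
  Dead-burnt magnesia: 9.660 lb
  Alumina: 6.991 lb
  ZnO: 90.56 lb
  Orthoboric acid: 36.20 lb
  Witherite: 38.18 lb
  Silica sand: 93.23 lb
Total batch = 274.8 lb; LOI loss = 24.81 lb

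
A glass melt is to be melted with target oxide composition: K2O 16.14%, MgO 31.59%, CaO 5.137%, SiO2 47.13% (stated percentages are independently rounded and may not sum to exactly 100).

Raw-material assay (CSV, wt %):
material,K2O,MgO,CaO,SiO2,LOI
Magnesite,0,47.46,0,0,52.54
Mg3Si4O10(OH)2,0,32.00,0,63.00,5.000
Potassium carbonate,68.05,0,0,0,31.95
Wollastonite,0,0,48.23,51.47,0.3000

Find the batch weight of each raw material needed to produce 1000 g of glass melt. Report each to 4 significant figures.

Batch per 1000 g glass melt:
  Magnesite: 219.9 g
  Mg3Si4O10(OH)2: 661.1 g
  Potassium carbonate: 237.2 g
  Wollastonite: 106.5 g
Total batch = 1225 g; LOI loss = 224.7 g; yield = 81.65%

The working math runs at full float precision at each step. In-progress results are displayed, with 4-significant-digit rounding, alongside each step. A single rounding yields each reported number — derived quantities (net glass mass, LOI, yield, the four compositions, totals) are computed in full float precision using the weight values for 1000 g of glass, as given in the problem or answer text.
Target oxide masses per 1000 g glass melt:
  K2O: 16.14% × 1000 = 161.4 g
  MgO: 31.59% × 1000 = 315.9 g
  CaO: 5.137% × 1000 = 51.37 g
  SiO2: 47.13% × 1000 = 471.3 g
Mass-balance tally per oxide on the weights just shown, versus the basis set out (sums match the target masses once rounding is allowed for):
  K2O: 237.2·0.6805 = 161.4 g (target 161.4 g)
  MgO: 219.9·0.4746 + 661.1·0.3200 = 315.9 g (target 315.9 g)
  CaO: 106.5·0.4823 = 51.36 g (target 51.37 g)
  SiO2: 661.1·0.6300 + 106.5·0.5147 = 471.3 g (target 471.3 g)
Glass-mass closure: batch total minus LOI = 1000 g (the targets, summed, come to 1000 g; the stated basis being 1000 g — deltas are rounding alone).
Batch grand total — Σ batch = 1225 g; LOI loss = Σ batch·LOI = 224.7 g; as yield: glass ÷ batch → 81.65%.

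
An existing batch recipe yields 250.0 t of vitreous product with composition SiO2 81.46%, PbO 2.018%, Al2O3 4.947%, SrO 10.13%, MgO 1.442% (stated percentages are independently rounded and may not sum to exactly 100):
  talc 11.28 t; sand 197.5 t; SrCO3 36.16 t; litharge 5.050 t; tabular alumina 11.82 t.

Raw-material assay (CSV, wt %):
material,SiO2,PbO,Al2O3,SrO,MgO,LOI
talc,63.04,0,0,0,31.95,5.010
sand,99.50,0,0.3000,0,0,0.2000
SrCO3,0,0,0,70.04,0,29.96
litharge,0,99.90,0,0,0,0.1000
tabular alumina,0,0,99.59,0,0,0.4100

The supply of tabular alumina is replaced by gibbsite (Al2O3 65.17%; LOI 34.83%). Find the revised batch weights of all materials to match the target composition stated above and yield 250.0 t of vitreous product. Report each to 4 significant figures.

Mid-chain values are displayed with 4-significant-digit rounding in the printout. The working math runs at full precision through the solve; each reported number takes a single rounding. All derived quantities, which include glass mass, five oxide percentages, LOI, the yield, totals, are re-derived at full precision, as written in question or answer, from the batch weights at 250.0 t of glass.
The oxide mass targets at 250.0 t vitreous product:
  SiO2: 81.46% × 250.0 = 203.6 t
  PbO: 2.018% × 250.0 = 5.045 t
  Al2O3: 4.947% × 250.0 = 12.37 t
  SrO: 10.13% × 250.0 = 25.32 t
  MgO: 1.442% × 250.0 = 3.605 t
Mass-balance tally per oxide per the reported batch figures, at the basis given (target by target, the sums agree modulo rounding of the values):
  SiO2: 11.28·0.6304 + 197.5·0.9950 = 203.6 t (target 203.6 t)
  PbO: 5.050·0.9990 = 5.045 t (target 5.045 t)
  Al2O3: 197.5·0.003000 + 18.07·0.6517 = 12.37 t (target 12.37 t)
  SrO: 36.16·0.7004 = 25.33 t (target 25.32 t)
  MgO: 11.28·0.3195 = 3.604 t (target 3.605 t)
Glass-mass sanity pass: the batch minus its LOI: 250.0 t (oxide target masses add up to 250.0 t; versus the stated basis of 250.0 t — a pure rounding effect).
Batch total: Σ batch = 268.1 t; LOI loss = Σ batch·LOI = 18.09 t; as yield: glass ÷ batch → 93.25%.

Revised batch per 250.0 t vitreous product:
  talc: 11.28 t
  sand: 197.5 t
  SrCO3: 36.16 t
  litharge: 5.050 t
  gibbsite: 18.07 t
Total batch = 268.1 t; LOI loss = 18.09 t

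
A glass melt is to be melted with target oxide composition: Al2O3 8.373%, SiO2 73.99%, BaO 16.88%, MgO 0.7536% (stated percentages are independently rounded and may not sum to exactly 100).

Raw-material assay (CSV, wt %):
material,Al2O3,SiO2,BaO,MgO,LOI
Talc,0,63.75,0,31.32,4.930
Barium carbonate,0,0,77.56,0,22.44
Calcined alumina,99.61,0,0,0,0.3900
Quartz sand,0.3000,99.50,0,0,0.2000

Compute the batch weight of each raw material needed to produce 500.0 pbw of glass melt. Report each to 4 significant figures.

Full float precision is maintained throughout — mid-chain values are shown with 4-significant-figure rounding between the steps — each reported number takes just one rounding — derived quantities, which include totals, the yield, glass mass, four oxide percentages, ignition loss, are carried in full precision, as quoted within problem or answer, from the weighed amounts on 500.0 pbw of glass.
Oxide-by-oxide targets in 500.0 pbw glass melt:
  Al2O3: 8.373% × 500.0 = 41.86 pbw
  SiO2: 73.99% × 500.0 = 370.0 pbw
  BaO: 16.88% × 500.0 = 84.40 pbw
  MgO: 0.7536% × 500.0 = 3.768 pbw
Verifying the oxide balance per the reported batch figures, at the basis given (each sum matches its target mass inside rounding margins):
  Al2O3: 40.93·0.9961 + 364.1·0.003000 = 41.86 pbw (target 41.86 pbw)
  SiO2: 12.03·0.6375 + 364.1·0.9950 = 369.9 pbw (target 370.0 pbw)
  BaO: 108.8·0.7756 = 84.39 pbw (target 84.40 pbw)
  MgO: 12.03·0.3132 = 3.768 pbw (target 3.768 pbw)
Glass-mass sanity pass: the batch minus its LOI: 500.0 pbw (per-oxide target masses sum to 500.0 pbw; the stated basis being 500.0 pbw — gaps are rounding artifacts).
Summing the batch: Σ batch = 525.9 pbw; the LOI term Σ batch·LOI equals 25.90 pbw; as yield: glass ÷ batch → 95.08%.

Batch per 500.0 pbw glass melt:
  Talc: 12.03 pbw
  Barium carbonate: 108.8 pbw
  Calcined alumina: 40.93 pbw
  Quartz sand: 364.1 pbw
Total batch = 525.9 pbw; LOI loss = 25.90 pbw; yield = 95.08%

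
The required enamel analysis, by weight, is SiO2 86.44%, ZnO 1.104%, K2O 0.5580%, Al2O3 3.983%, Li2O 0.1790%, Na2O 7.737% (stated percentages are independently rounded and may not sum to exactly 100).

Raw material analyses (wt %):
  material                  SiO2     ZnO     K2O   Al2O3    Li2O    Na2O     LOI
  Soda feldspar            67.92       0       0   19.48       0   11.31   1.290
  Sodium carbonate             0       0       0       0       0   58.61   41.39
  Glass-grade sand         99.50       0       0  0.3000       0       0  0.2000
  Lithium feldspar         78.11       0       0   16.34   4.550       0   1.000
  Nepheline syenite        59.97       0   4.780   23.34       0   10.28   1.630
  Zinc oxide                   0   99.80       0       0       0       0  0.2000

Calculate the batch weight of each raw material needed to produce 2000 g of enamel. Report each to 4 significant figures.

In-progress results are shown rounded to 4 significant digits when written out. Each numeric step runs at exact precision through the solve. Every reported figure is rounded a single time. All derived quantities, including totals, six oxide percentages, glass mass, ignition loss, yield, are computed using the weight values per 2000 g of glass at full precision as set out in the problem or answer text.
Per-oxide target masses for 2000 g enamel:
  SiO2: 86.44% × 2000 = 1729 g
  ZnO: 1.104% × 2000 = 22.08 g
  K2O: 0.5580% × 2000 = 11.16 g
  Al2O3: 3.983% × 2000 = 79.66 g
  Li2O: 0.1790% × 2000 = 3.580 g
  Na2O: 7.737% × 2000 = 154.7 g
Verifying the oxide balance with the batch weights as given, on the stated basis (sum by sum, the targets are met net of answer rounding effects):
  SiO2: 39.98·0.6792 + 1508·0.9950 + 78.68·0.7811 + 233.5·0.5997 = 1729 g (target 1729 g)
  ZnO: 22.12·0.9980 = 22.08 g (target 22.08 g)
  K2O: 233.5·0.04780 = 11.16 g (target 11.16 g)
  Al2O3: 39.98·0.1948 + 1508·0.003000 + 78.68·0.1634 + 233.5·0.2334 = 79.67 g (target 79.66 g)
  Li2O: 78.68·0.04550 = 3.580 g (target 3.580 g)
  Na2O: 39.98·0.1131 + 215.4·0.5861 + 233.5·0.1028 = 154.8 g (target 154.7 g)
Mass balance on the glass: net batch after ignition = 2000 g (the Σ of target masses is 2000 g; versus the stated basis of 2000 g — a pure rounding effect).
Batch grand total — Σ batch = 2098 g; the LOI term Σ batch·LOI equals 97.32 g; glass ÷ batch gives a yield of 95.36%.

Batch per 2000 g enamel:
  Soda feldspar: 39.98 g
  Sodium carbonate: 215.4 g
  Glass-grade sand: 1508 g
  Lithium feldspar: 78.68 g
  Nepheline syenite: 233.5 g
  Zinc oxide: 22.12 g
Total batch = 2098 g; LOI loss = 97.32 g; yield = 95.36%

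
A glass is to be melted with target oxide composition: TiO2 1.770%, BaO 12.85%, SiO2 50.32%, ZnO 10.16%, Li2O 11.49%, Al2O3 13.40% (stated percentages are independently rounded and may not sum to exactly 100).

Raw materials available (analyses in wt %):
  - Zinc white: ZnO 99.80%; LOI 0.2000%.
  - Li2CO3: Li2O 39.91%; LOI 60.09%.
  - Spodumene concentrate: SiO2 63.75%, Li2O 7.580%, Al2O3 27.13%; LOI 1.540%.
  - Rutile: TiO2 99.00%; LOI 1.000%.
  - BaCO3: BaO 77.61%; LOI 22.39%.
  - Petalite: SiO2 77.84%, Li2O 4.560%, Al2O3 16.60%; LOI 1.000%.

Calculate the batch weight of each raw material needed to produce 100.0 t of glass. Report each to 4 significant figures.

All arithmetic holds full float precision through the solve; mid-chain values are displayed rounded to four significant digits in the printout; each reported value takes exactly one rounding. All derived quantities, which include the six compositions, net glass mass, the yield, ignition loss, totals, are re-derived in full float precision, as they appear in the problem or answer text, using the weight values for 100.0 t of glass.
Per-oxide target masses for 100.0 t glass:
  TiO2: 1.770% × 100.0 = 1.770 t
  BaO: 12.85% × 100.0 = 12.85 t
  SiO2: 50.32% × 100.0 = 50.32 t
  ZnO: 10.16% × 100.0 = 10.16 t
  Li2O: 11.49% × 100.0 = 11.49 t
  Al2O3: 13.40% × 100.0 = 13.40 t
Verifying the oxide balance from the weights as reported, against the basis in use (oxide sums agree with the targets once rounding is allowed for):
  TiO2: 1.788·0.9900 = 1.770 t (target 1.770 t)
  BaO: 16.56·0.7761 = 12.85 t (target 12.85 t)
  SiO2: 19.72·0.6375 + 48.50·0.7784 = 50.32 t (target 50.32 t)
  ZnO: 10.18·0.9980 = 10.16 t (target 10.16 t)
  Li2O: 19.50·0.3991 + 19.72·0.07580 + 48.50·0.04560 = 11.49 t (target 11.49 t)
  Al2O3: 19.72·0.2713 + 48.50·0.1660 = 13.40 t (target 13.40 t)
Consistency of the glass mass: batch total minus LOI = 100.0 t (summing oxide targets gives 99.99 t; against the stated basis, 100.0 t — differing by rounding only).
Whole-batch sum: Σ batch = 116.2 t; LOI removed, Σ of batch·LOI: 16.25 t; yield = glass ÷ total batch = 86.02%.

Batch per 100.0 t glass:
  Zinc white: 10.18 t
  Li2CO3: 19.50 t
  Spodumene concentrate: 19.72 t
  Rutile: 1.788 t
  BaCO3: 16.56 t
  Petalite: 48.50 t
Total batch = 116.2 t; LOI loss = 16.25 t; yield = 86.02%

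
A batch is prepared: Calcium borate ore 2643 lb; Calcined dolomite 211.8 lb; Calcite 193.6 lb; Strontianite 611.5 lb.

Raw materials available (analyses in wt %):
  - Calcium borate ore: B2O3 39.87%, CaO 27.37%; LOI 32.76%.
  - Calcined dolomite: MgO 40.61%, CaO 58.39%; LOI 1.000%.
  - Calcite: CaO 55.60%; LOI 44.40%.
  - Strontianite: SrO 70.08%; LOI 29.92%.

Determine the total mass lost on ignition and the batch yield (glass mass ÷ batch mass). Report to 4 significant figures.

LOI loss = 1137 lb; glass = 2523 lb; yield = 68.94%

Values along the way are printed with 4-significant-digit rounding within the worked lines — every computation holds full precision throughout. A single rounding yields every reported result; the derived quantities are rebuilt at full float precision (totals, the four compositions, net glass mass, LOI, yield) using the weight values on 2523 lb of glass, as set out in the problem or answer text.
Ignition loss by material:
  Calcium borate ore: 2643 × 0.3276 = 865.8 lb
  Calcined dolomite: 211.8 × 0.01000 = 2.118 lb
  Calcite: 193.6 × 0.4440 = 85.96 lb
  Strontianite: 611.5 × 0.2992 = 183.0 lb
Total LOI = 1137 lb
Glass = batch − LOI = 3660 − 1137 = 2523 lb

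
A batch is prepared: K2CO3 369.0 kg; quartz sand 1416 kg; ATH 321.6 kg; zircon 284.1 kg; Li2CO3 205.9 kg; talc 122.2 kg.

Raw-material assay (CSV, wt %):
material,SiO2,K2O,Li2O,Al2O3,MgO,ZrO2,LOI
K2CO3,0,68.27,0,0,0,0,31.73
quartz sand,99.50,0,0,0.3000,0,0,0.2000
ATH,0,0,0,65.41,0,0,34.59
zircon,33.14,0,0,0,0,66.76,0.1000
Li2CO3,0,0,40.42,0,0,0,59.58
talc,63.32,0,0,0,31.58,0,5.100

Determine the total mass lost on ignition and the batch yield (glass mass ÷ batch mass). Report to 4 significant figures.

LOI loss = 360.3 kg; glass = 2358 kg; yield = 86.75%

The working math runs at full precision all the way through — in-progress results are displayed rounded to four significant figures within the worked lines; every reported number is rounded only once — the derived quantities are rebuilt in full float precision (yield, six oxide percentages, net glass mass, ignition loss, totals) using the weight values at 2358 kg of glass as set out in the question or the answer.
LOI of each material in turn:
  K2CO3: 369.0 × 0.3173 = 117.1 kg
  quartz sand: 1416 × 0.002000 = 2.832 kg
  ATH: 321.6 × 0.3459 = 111.2 kg
  zircon: 284.1 × 0.001000 = 0.2841 kg
  Li2CO3: 205.9 × 0.5958 = 122.7 kg
  talc: 122.2 × 0.05100 = 6.232 kg
Total LOI = 360.3 kg
Glass = batch − LOI = 2719 − 360.3 = 2358 kg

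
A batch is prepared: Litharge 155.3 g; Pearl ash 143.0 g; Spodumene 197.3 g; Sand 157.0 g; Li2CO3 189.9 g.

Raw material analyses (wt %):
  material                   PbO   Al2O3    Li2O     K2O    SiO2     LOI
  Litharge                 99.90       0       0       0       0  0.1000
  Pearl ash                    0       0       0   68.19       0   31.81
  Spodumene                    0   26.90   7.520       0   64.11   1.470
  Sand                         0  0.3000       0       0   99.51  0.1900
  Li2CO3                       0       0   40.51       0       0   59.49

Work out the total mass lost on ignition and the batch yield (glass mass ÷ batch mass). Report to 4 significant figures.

Values along the way appear, with 4-significant-figure rounding, across the worked steps; each numeric step runs at exact precision in every operation — every reported result takes exactly one rounding — derived quantities are recomputed from the batch weights per 680.7 g of glass in full precision (the five compositions, LOI, yield, the totals, glass mass), as given in problem or answer.
Ignition loss by material:
  Litharge: 155.3 × 0.001000 = 0.1553 g
  Pearl ash: 143.0 × 0.3181 = 45.49 g
  Spodumene: 197.3 × 0.01470 = 2.900 g
  Sand: 157.0 × 0.001900 = 0.2983 g
  Li2CO3: 189.9 × 0.5949 = 113.0 g
Total LOI = 161.8 g
Glass = batch − LOI = 842.5 − 161.8 = 680.7 g

LOI loss = 161.8 g; glass = 680.7 g; yield = 80.79%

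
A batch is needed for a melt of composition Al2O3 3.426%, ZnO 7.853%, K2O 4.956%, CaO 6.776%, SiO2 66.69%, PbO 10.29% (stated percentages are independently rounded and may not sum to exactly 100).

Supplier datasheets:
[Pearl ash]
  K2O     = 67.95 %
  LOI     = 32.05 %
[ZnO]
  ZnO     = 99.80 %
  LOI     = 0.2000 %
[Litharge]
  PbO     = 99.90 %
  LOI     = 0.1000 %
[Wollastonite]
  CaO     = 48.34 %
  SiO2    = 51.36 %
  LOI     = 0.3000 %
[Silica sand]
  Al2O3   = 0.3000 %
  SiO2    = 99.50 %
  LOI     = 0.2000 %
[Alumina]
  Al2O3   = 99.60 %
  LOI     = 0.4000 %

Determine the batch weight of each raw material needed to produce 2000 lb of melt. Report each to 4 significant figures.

Batch per 2000 lb melt:
  Pearl ash: 145.9 lb
  ZnO: 157.4 lb
  Litharge: 206.0 lb
  Wollastonite: 280.3 lb
  Silica sand: 1196 lb
  Alumina: 65.19 lb
Total batch = 2051 lb; LOI loss = 50.78 lb; yield = 97.52%

Each numeric step keeps full precision at all times; in-progress results are shown (rounded to 4 significant digits) within the worked lines; each reported figure includes exactly one rounding; derived quantities (the yield, LOI, net glass mass, totals, six oxide percentages) are computed at exact precision from the weighed amounts per 2000 lb of glass, as set out in question or answer.
Oxide-by-oxide targets in 2000 lb melt:
  Al2O3: 3.426% × 2000 = 68.52 lb
  ZnO: 7.853% × 2000 = 157.1 lb
  K2O: 4.956% × 2000 = 99.12 lb
  CaO: 6.776% × 2000 = 135.5 lb
  SiO2: 66.69% × 2000 = 1334 lb
  PbO: 10.29% × 2000 = 205.8 lb
Verifying the oxide balance on the weights just shown, relative to the basis at hand (oxide sums agree with the targets exact up to rounding of places):
  Al2O3: 1196·0.003000 + 65.19·0.9960 = 68.52 lb (target 68.52 lb)
  ZnO: 157.4·0.9980 = 157.1 lb (target 157.1 lb)
  K2O: 145.9·0.6795 = 99.14 lb (target 99.12 lb)
  CaO: 280.3·0.4834 = 135.5 lb (target 135.5 lb)
  SiO2: 280.3·0.5136 + 1196·0.9950 = 1334 lb (target 1334 lb)
  PbO: 206.0·0.9990 = 205.8 lb (target 205.8 lb)
Auditing the glass mass value: total batch − LOI = 2000 lb (oxide target masses add up to 2000 lb; against the stated basis, 2000 lb — any gap is answer rounding).
Summing the batch: Σ batch = 2051 lb; ignition loss, Σ(batch × LOI) = 50.78 lb; the yield ratio, glass ÷ batch: 97.52%.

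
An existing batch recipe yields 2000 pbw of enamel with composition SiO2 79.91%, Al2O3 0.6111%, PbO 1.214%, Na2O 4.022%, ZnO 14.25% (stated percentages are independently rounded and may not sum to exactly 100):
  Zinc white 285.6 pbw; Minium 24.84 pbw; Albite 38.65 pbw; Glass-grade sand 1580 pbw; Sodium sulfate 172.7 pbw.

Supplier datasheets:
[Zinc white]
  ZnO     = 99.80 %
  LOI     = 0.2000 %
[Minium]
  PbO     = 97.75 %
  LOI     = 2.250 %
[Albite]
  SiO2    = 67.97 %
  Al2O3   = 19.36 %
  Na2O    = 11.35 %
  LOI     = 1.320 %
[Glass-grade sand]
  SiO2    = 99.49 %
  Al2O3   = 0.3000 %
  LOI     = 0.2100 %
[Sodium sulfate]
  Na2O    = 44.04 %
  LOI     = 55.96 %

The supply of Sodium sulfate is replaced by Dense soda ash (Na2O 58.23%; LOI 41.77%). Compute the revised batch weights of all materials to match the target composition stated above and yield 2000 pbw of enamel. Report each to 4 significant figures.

Revised batch per 2000 pbw enamel:
  Zinc white: 285.6 pbw
  Minium: 24.84 pbw
  Albite: 38.65 pbw
  Glass-grade sand: 1580 pbw
  Dense soda ash: 130.6 pbw
Total batch = 2060 pbw; LOI loss = 59.51 pbw

The working math carries exact precision throughout — mid-chain values are printed rounded to 4 significant figures between the steps — each reported figure takes just one rounding; all derived quantities (the totals, the five compositions, ignition loss, net glass mass, the yield) are carried in exact precision starting from the weights per 2000 pbw of glass, as set out in the question or the answer.
Oxide mass targets, per 2000 pbw enamel:
  SiO2: 79.91% × 2000 = 1598 pbw
  Al2O3: 0.6111% × 2000 = 12.22 pbw
  PbO: 1.214% × 2000 = 24.28 pbw
  Na2O: 4.022% × 2000 = 80.44 pbw
  ZnO: 14.25% × 2000 = 285.0 pbw
Per-oxide balance check using the reported weights, for the quoted basis mass (each sum matches its target mass up to rounding of the answer):
  SiO2: 38.65·0.6797 + 1580·0.9949 = 1598 pbw (target 1598 pbw)
  Al2O3: 38.65·0.1936 + 1580·0.003000 = 12.22 pbw (target 12.22 pbw)
  PbO: 24.84·0.9775 = 24.28 pbw (target 24.28 pbw)
  Na2O: 38.65·0.1135 + 130.6·0.5823 = 80.44 pbw (target 80.44 pbw)
  ZnO: 285.6·0.9980 = 285.0 pbw (target 285.0 pbw)
Glass-mass bookkeeping: net batch after ignition = 2000 pbw (per-oxide target masses sum to 2000 pbw; with the basis standing at 2000 pbw — deltas are rounding alone).
Whole-batch sum: Σ batch = 2060 pbw; loss to ignition Σ batch·LOI = 59.51 pbw; yield = glass ÷ total batch = 97.11%.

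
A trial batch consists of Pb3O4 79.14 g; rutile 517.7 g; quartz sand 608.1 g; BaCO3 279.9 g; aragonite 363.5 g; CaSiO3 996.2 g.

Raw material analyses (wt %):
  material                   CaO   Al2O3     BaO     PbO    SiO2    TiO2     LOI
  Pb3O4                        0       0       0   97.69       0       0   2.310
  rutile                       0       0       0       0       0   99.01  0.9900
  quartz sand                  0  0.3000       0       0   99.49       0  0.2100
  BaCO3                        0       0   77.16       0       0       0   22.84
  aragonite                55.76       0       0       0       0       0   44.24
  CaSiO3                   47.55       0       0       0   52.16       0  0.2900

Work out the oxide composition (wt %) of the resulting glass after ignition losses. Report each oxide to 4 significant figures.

All arithmetic keeps full precision in all steps. Mid-chain values are rounded to four significant figures as shown — exactly one rounding is applied to every reported number; derived quantities are re-derived using the weight values per 2609 g of glass in full float precision (glass mass, totals, six oxide percentages, ignition loss, yield) as they appear in the question or the answer.
Delivered oxide masses:
  CaO: 363.5·0.5576 + 996.2·0.4755 = 676.4 g
  Al2O3: 608.1·0.003000 = 1.824 g
  BaO: 279.9·0.7716 = 216.0 g
  PbO: 79.14·0.9769 = 77.31 g
  SiO2: 608.1·0.9949 + 996.2·0.5216 = 1125 g
  TiO2: 517.7·0.9901 = 512.6 g
LOI: 79.14·0.02310 + 517.7·0.009900 + 608.1·0.002100 + 279.9·0.2284 + 363.5·0.4424 + 996.2·0.002900 = 235.9 g
Glass mass = batch − LOI = 2845 − 235.9 = 2609 g (= Σ oxide masses)
wt %: oxide over glass, times 100

Glass mass = 2609 g (batch 2845 − LOI 235.9).
Composition: CaO 25.93%, Al2O3 0.06993%, BaO 8.279%, PbO 2.964%, SiO2 43.11%, TiO2 19.65%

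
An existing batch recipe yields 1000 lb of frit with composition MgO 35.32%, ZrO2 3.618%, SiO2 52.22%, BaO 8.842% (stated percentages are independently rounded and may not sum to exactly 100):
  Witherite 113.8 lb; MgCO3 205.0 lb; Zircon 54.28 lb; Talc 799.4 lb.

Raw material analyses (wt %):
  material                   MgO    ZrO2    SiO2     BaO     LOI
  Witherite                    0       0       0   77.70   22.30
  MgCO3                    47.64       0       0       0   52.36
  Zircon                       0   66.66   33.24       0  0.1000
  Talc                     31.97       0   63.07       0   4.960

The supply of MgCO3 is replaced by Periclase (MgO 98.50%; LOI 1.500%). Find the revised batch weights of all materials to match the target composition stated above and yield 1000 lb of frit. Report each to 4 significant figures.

Revised batch per 1000 lb frit:
  Witherite: 113.8 lb
  Periclase: 99.13 lb
  Zircon: 54.28 lb
  Talc: 799.4 lb
Total batch = 1067 lb; LOI loss = 66.57 lb

All arithmetic keeps full precision throughout — values along the way are shown rounded off to 4 significant digits on the page; each reported figure receives exactly one rounding — derived quantities are re-derived from the batch weights for 1000 lb of glass at full precision (four oxide percentages, the totals, net glass mass, the yield, LOI), precisely as stated by the question or the answer.
Target masses of each oxide per 1000 lb frit:
  MgO: 35.32% × 1000 = 353.2 lb
  ZrO2: 3.618% × 1000 = 36.18 lb
  SiO2: 52.22% × 1000 = 522.2 lb
  BaO: 8.842% × 1000 = 88.42 lb
Oxide-by-oxide audit working from each reported weight, per the basis as stated (summed amounts equal target values exact up to rounding of places):
  MgO: 99.13·0.9850 + 799.4·0.3197 = 353.2 lb (target 353.2 lb)
  ZrO2: 54.28·0.6666 = 36.18 lb (target 36.18 lb)
  SiO2: 54.28·0.3324 + 799.4·0.6307 = 522.2 lb (target 522.2 lb)
  BaO: 113.8·0.7770 = 88.42 lb (target 88.42 lb)
Glass-mass bookkeeping: the batch minus its LOI: 1000 lb (the Σ of target masses is 1000 lb; versus the stated basis of 1000 lb — gaps are rounding artifacts).
Batch grand total — Σ batch = 1067 lb; LOI loss = Σ batch·LOI = 66.57 lb; yield, glass over the total, = 93.76%.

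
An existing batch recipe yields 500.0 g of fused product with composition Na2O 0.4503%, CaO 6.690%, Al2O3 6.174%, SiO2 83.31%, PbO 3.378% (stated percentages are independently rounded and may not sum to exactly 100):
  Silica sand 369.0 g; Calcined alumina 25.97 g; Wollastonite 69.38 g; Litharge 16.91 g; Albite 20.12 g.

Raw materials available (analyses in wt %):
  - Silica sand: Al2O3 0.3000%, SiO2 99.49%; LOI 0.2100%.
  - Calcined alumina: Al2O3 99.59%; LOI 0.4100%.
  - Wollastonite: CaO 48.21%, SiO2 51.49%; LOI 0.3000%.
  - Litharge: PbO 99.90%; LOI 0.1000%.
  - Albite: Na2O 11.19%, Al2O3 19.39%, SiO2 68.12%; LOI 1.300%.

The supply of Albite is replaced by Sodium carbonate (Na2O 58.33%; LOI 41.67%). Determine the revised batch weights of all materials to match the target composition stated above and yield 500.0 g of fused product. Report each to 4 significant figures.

Every computation holds exact precision at all times; working values are rounded to 4 significant digits as shown — every reported result is rounded only once. All derived quantities (LOI, totals, yield, the five compositions, net glass mass) are re-derived from the weighed amounts for 500.0 g of glass in full float precision, precisely as stated by the question or the answer.
Per-oxide target masses for 500.0 g fused product:
  Na2O: 0.4503% × 500.0 = 2.251 g
  CaO: 6.690% × 500.0 = 33.45 g
  Al2O3: 6.174% × 500.0 = 30.87 g
  SiO2: 83.31% × 500.0 = 416.6 g
  PbO: 3.378% × 500.0 = 16.89 g
Balance tally, oxide-wise, with the batch weights as given, at the basis given (oxide sums agree with the targets inside rounding margins):
  Na2O: 3.860·0.5833 = 2.252 g (target 2.251 g)
  CaO: 69.38·0.4821 = 33.45 g (target 33.45 g)
  Al2O3: 382.8·0.003000 + 29.84·0.9959 = 30.87 g (target 30.87 g)
  SiO2: 382.8·0.9949 + 69.38·0.5149 = 416.6 g (target 416.6 g)
  PbO: 16.91·0.9990 = 16.89 g (target 16.89 g)
Mass balance on the glass: the batch minus its LOI: 500.0 g (oxide target masses add up to 500.0 g; with the basis standing at 500.0 g — any gap is answer rounding).
Batch grand total — Σ batch = 502.8 g; loss to ignition Σ batch·LOI = 2.760 g; as yield: glass ÷ batch → 99.45%.

Revised batch per 500.0 g fused product:
  Silica sand: 382.8 g
  Calcined alumina: 29.84 g
  Wollastonite: 69.38 g
  Litharge: 16.91 g
  Sodium carbonate: 3.860 g
Total batch = 502.8 g; LOI loss = 2.760 g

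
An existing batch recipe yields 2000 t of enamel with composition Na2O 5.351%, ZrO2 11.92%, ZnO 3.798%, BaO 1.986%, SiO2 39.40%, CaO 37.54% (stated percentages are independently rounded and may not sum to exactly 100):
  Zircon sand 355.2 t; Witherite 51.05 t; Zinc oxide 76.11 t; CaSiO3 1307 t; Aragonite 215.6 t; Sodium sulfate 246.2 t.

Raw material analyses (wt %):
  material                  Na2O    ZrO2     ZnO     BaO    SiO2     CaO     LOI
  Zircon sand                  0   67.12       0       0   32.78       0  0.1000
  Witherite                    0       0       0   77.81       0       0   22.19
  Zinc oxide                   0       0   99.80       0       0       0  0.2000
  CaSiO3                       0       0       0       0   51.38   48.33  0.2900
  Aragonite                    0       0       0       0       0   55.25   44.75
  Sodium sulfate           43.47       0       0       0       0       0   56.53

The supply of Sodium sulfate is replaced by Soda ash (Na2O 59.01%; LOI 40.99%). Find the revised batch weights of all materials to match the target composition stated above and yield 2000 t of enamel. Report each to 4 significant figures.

Each numeric step runs at exact precision end to end. Intermediates are shown rounded to four significant digits when written out; every reported number carries a single rounding — the derived quantities (the totals, the yield, LOI, the six compositions, net glass mass) are computed from the weighed amounts at 2000 t of glass at full precision, exactly as printed in problem or answer.
Target masses of each oxide per 2000 t enamel:
  Na2O: 5.351% × 2000 = 107.0 t
  ZrO2: 11.92% × 2000 = 238.4 t
  ZnO: 3.798% × 2000 = 75.96 t
  BaO: 1.986% × 2000 = 39.72 t
  SiO2: 39.40% × 2000 = 788.0 t
  CaO: 37.54% × 2000 = 750.8 t
A balance pass over the oxides, with the batch weights as given, per the basis as stated (sum by sum, the targets are met once rounding is allowed for):
  Na2O: 181.4·0.5901 = 107.0 t (target 107.0 t)
  ZrO2: 355.2·0.6712 = 238.4 t (target 238.4 t)
  ZnO: 76.11·0.9980 = 75.96 t (target 75.96 t)
  BaO: 51.05·0.7781 = 39.72 t (target 39.72 t)
  SiO2: 355.2·0.3278 + 1307·0.5138 = 788.0 t (target 788.0 t)
  CaO: 1307·0.4833 + 215.6·0.5525 = 750.8 t (target 750.8 t)
Mass balance on the glass: batch Σ − ignition loss = 2000 t (the Σ of target masses is 2000 t; with the basis standing at 2000 t — differing by rounding only).
Summing the batch: Σ batch = 2186 t; loss to ignition Σ batch·LOI = 186.5 t; as yield: glass ÷ batch → 91.47%.

Revised batch per 2000 t enamel:
  Zircon sand: 355.2 t
  Witherite: 51.05 t
  Zinc oxide: 76.11 t
  CaSiO3: 1307 t
  Aragonite: 215.6 t
  Soda ash: 181.4 t
Total batch = 2186 t; LOI loss = 186.5 t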